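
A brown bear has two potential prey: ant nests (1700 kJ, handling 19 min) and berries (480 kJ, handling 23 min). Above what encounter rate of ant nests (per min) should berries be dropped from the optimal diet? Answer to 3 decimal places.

Drop berries once their profitability E₂/h₂ falls below the rate achievable on ant nests alone: E₂/h₂ = λE₁/(1 + λh₁).
Solve for λ: λE₁h₂ = E₂(1 + λh₁) → λ(E₁h₂ − E₂h₁) = E₂ → λ = E₂/(E₁h₂ − E₂h₁).
λ = 480/(1700×23 − 480×19) = 480/2.998e+04 = 0.01601 per min.

0.016 per min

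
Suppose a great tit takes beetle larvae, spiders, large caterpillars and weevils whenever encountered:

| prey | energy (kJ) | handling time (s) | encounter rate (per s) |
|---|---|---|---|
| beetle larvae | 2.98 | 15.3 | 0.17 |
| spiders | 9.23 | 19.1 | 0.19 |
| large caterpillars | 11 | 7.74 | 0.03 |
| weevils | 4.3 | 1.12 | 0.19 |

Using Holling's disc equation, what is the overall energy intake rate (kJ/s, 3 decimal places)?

0.444 kJ/s

R = (0.17×2.98 + 0.19×9.23 + 0.03×11 + 0.19×4.3) / (1 + 0.17×15.3 + 0.19×19.1 + 0.03×7.74 + 0.19×1.12) = 3.407/7.675 = 0.4439 kJ/s.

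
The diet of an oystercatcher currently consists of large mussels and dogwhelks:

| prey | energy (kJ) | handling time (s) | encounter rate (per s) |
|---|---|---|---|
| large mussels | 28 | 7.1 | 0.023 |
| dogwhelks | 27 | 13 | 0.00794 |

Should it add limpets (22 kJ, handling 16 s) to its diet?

Current rate: (0.023×28 + 0.00794×27)/(1 + 0.023×7.1 + 0.00794×13) = 0.6777 kJ/s.
limpets: E/h = 22/16 = 1.375 kJ/s.
Since 1.375 > R, including limpets increases the long-run rate.

Yes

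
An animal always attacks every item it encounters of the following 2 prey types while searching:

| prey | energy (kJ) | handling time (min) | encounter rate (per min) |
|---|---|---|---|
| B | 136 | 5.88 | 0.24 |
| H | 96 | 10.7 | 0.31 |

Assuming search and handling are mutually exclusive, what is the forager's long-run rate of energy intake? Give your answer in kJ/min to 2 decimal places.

R = (0.24×136 + 0.31×96) / (1 + 0.24×5.88 + 0.31×10.7) = 62.4/5.728 = 10.89 kJ/min.

10.89 kJ/min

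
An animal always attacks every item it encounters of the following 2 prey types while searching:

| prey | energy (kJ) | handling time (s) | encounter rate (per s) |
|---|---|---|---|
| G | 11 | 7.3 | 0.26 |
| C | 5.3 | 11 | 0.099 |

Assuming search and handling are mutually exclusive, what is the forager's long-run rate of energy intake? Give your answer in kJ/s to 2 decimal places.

0.85 kJ/s

R = Σλ_iE_i / (1 + Σλ_ih_i)
Numerator: 0.26×11 + 0.099×5.3 = 3.385
Denominator: 1 + 0.26×7.3 + 0.099×11 = 3.987
R = 3.385/3.987 = 0.8489 kJ/s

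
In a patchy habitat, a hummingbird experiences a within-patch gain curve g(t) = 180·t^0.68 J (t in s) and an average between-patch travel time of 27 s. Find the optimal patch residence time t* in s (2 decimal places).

By the marginal value theorem, leave when the instantaneous gain rate g'(t) equals the habitat-wide average g(t)/(T + t).
g'(t) = 0.68·180·t^-0.32. Setting 0.68·180·t^-0.32 = 180·t^0.68/(27+t) gives 0.68(27+t) = t, so 0.32·t = 0.68×27.
t* = 0.68×27/0.32 = 57.38 s.

57.38 s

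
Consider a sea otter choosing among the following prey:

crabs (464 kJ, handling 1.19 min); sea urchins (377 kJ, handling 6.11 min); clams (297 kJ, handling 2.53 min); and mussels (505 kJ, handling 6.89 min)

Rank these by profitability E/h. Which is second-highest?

Profitability E/h (kJ/min): crabs = 464/1.19 = 390, sea urchins = 377/6.11 = 61.7, clams = 297/2.53 = 117, mussels = 505/6.89 = 73.3.
Ranked: crabs > clams > mussels > sea urchins.

clams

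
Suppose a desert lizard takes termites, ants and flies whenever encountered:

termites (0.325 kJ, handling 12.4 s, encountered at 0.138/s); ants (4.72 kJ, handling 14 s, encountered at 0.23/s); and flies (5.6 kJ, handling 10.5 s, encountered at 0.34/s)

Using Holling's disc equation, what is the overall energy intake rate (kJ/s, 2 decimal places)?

R = Σλ_iE_i / (1 + Σλ_ih_i)
Numerator: 0.138×0.325 + 0.23×4.72 + 0.34×5.6 = 3.034
Denominator: 1 + 0.138×12.4 + 0.23×14 + 0.34×10.5 = 9.501
R = 3.034/9.501 = 0.3194 kJ/s

0.32 kJ/s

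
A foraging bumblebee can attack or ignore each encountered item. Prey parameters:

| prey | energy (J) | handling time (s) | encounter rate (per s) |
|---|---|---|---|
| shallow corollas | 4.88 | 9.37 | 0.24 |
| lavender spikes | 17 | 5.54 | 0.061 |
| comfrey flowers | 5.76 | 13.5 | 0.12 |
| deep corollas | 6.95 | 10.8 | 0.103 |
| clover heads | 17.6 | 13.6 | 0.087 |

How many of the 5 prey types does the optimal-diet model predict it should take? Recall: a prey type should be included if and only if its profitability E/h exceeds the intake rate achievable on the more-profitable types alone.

2

Profitabilities (E/h, J/s): lavender spikes 3.07, clover heads 1.29, deep corollas 0.644, shallow corollas 0.521, comfrey flowers 0.427. Add prey in this order while the next type's profitability exceeds the intake rate on those already taken.
Rate on top 1: 0.7751. clover heads: 1.29 > 0.7751 → include.
Rate on top 2: 1.019. deep corollas: 0.644 < 1.019 → exclude; stop.
Optimal diet: lavender spikes, clover heads — 2 of 5 types.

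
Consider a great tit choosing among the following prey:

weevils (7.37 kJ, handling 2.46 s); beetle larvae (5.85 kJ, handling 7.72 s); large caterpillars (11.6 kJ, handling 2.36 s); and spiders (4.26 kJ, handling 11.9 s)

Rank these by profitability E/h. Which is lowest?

spiders

In descending order of E/h:
large caterpillars: 11.6/2.36 = 4.92 kJ/s
weevils: 7.37/2.46 = 3 kJ/s
beetle larvae: 5.85/7.72 = 0.758 kJ/s
spiders: 4.26/11.9 = 0.358 kJ/s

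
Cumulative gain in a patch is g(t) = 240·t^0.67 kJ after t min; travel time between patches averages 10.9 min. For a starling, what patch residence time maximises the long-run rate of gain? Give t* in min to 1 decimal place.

22.1 min

By the marginal value theorem, leave when the instantaneous gain rate g'(t) equals the habitat-wide average g(t)/(T + t).
g'(t) = 0.67·240·t^-0.33. Setting 0.67·240·t^-0.33 = 240·t^0.67/(10.9+t) gives 0.67(10.9+t) = t, so 0.33·t = 0.67×10.9.
t* = 0.67×10.9/0.33 = 22.13 min.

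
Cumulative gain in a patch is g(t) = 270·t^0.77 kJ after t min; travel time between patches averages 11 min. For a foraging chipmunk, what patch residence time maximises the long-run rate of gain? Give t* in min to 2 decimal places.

36.83 min

By the marginal value theorem, leave when the instantaneous gain rate g'(t) equals the habitat-wide average g(t)/(T + t).
g'(t) = 0.77·270·t^-0.23. Setting 0.77·270·t^-0.23 = 270·t^0.77/(11+t) gives 0.77(11+t) = t, so 0.23·t = 0.77×11.
t* = 0.77×11/0.23 = 36.83 min.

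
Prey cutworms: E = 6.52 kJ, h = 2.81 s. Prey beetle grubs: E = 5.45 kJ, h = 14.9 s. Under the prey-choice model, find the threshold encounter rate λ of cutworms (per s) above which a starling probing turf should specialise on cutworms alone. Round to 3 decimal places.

0.067 per s

At the threshold, the rate on cutworms alone equals the profitability of beetle grubs: λ·6.52/(1 + λ·2.81) = 5.45/14.9 = 0.3658.
Rearranging, λ(6.52 − 0.3658×2.81) = 0.3658, so λ = 0.3658/5.492 = 0.0666 per s.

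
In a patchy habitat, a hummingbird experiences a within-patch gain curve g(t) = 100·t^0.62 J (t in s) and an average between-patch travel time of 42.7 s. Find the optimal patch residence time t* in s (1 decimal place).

Maximise g(t)/(T+t): set derivative to zero → g'(t)(T+t) = g(t).
g'(t) = 0.62·100·t^-0.38. Setting 0.62·100·t^-0.38 = 100·t^0.62/(42.7+t) gives 0.62(42.7+t) = t, so 0.38·t = 0.62×42.7.
t* = 0.62×42.7/0.38 = 69.67 s.

69.7 s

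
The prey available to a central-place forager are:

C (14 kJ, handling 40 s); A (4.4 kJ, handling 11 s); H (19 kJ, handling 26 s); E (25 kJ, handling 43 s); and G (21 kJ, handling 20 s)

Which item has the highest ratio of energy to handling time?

In descending order of E/h:
G: 21/20 = 1.05 kJ/s
H: 19/26 = 0.731 kJ/s
E: 25/43 = 0.581 kJ/s
A: 4.4/11 = 0.4 kJ/s
C: 14/40 = 0.35 kJ/s

G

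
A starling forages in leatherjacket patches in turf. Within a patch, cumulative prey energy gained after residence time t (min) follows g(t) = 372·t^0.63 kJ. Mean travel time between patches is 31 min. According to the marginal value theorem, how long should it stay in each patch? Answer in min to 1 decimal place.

Maximise g(t)/(T+t): set derivative to zero → g'(t)(T+t) = g(t).
g'(t) = 0.63·372·t^-0.37. Setting 0.63·372·t^-0.37 = 372·t^0.63/(31+t) gives 0.63(31+t) = t, so 0.37·t = 0.63×31.
t* = 0.63×31/0.37 = 52.78 min.

52.8 min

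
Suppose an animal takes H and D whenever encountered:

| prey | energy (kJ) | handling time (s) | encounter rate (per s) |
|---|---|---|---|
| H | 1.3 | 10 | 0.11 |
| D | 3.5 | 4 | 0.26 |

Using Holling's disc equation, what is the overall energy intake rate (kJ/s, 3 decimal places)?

Energy encountered per unit search time: 0.11×1.3 + 0.26×3.5 = 1.053 kJ/s.
Handling time per unit search time: 0.11×10 + 0.26×4 = 2.14.
Rate = 1.053/(1 + 2.14) = 0.3354 kJ/s.

0.335 kJ/s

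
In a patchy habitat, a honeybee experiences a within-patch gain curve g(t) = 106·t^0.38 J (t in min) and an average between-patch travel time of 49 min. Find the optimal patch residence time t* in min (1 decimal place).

30.0 min

Maximise g(t)/(T+t): set derivative to zero → g'(t)(T+t) = g(t).
g'(t) = 0.38·106·t^-0.62. Setting 0.38·106·t^-0.62 = 106·t^0.38/(49+t) gives 0.38(49+t) = t, so 0.62·t = 0.38×49.
t* = 0.38×49/0.62 = 30.03 min.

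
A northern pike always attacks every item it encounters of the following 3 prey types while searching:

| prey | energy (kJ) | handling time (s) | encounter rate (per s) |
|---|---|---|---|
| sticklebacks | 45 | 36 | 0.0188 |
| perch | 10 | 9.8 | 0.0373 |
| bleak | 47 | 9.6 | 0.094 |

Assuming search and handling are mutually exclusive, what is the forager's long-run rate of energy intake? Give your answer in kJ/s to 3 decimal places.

1.914 kJ/s

Energy encountered per unit search time: 0.0188×45 + 0.0373×10 + 0.094×47 = 5.637 kJ/s.
Handling time per unit search time: 0.0188×36 + 0.0373×9.8 + 0.094×9.6 = 1.945.
Rate = 5.637/(1 + 1.945) = 1.914 kJ/s.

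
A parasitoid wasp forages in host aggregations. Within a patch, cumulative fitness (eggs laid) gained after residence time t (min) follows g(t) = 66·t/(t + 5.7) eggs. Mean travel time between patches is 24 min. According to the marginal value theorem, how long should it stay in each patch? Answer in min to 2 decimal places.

Optimal t* satisfies g'(t*) = g(t*)/(T + t*).
g'(t) = 66·5.7/(t + 5.7)². Setting 66·5.7/(t+5.7)² = 66t/[(t+5.7)(24+t)] gives 5.7(24+t) = t(t+5.7), so t² = 5.7×24 = 136.8.
t* = √136.8 = 11.7 min.

11.70 min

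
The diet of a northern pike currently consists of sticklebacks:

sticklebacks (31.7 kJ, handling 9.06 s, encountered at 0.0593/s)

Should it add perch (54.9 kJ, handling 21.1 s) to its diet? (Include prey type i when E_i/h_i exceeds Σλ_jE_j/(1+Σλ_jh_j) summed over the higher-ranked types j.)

Intake rate on the current diet: R = (0.0593×31.7) / (1 + 0.0593×9.06) = 1.88/1.537 = 1.223 kJ/s.
Profitability of perch: 54.9/21.1 = 2.602 kJ/s.
Since 2.602 > R, including perch increases the long-run rate.

Yes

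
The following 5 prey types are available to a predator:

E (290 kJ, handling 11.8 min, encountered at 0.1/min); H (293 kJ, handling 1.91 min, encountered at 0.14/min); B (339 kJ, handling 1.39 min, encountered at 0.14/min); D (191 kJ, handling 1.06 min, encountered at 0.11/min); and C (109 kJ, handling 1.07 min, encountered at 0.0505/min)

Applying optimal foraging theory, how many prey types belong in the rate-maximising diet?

Profitabilities (E/h, kJ/min): B 244, D 180, H 153, C 102, E 24.6. Add prey in this order while the next type's profitability exceeds the intake rate on those already taken.
Rate on top 1: 39.73. D: 180 > 39.73 → include.
Rate on top 2: 52.22. H: 153 > 52.22 → include.
Rate on top 3: 69.36. C: 102 > 69.36 → include.
Rate on top 4: 70.43. E: 24.6 < 70.43 → exclude; stop.
Optimal diet: B, D, H, C — 4 of 5 types.

4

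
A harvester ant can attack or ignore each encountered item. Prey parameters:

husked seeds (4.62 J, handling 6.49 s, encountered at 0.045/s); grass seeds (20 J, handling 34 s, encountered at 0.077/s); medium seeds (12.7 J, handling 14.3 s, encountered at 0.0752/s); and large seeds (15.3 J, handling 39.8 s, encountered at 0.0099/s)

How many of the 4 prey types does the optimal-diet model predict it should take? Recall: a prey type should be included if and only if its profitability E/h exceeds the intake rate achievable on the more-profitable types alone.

3

Rank by E/h (J/s): medium seeds 0.888, husked seeds 0.712, grass seeds 0.588, large seeds 0.384. Include each in turn until the next type's E/h falls below the running intake rate.
Rate on top 1: 0.4602. husked seeds: 0.712 > 0.4602 → include.
Rate on top 2: 0.4912. grass seeds: 0.588 > 0.4912 → include.
Rate on top 3: 0.5422. large seeds: 0.384 < 0.5422 → exclude; stop.
Optimal diet: medium seeds, husked seeds, grass seeds — 3 of 4 types.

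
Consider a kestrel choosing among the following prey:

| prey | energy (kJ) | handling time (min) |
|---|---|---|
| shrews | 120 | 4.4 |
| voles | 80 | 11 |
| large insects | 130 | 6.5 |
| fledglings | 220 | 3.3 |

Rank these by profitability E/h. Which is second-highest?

Profitability E/h (kJ/min): shrews = 120/4.4 = 27.3, voles = 80/11 = 7.27, large insects = 130/6.5 = 20, fledglings = 220/3.3 = 66.7.
Ranked: fledglings > shrews > large insects > voles.

shrews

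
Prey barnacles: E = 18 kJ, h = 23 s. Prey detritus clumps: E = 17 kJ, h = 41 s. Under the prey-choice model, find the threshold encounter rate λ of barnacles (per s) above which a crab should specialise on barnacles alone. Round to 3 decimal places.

0.049 per s

Drop detritus clumps once their profitability E₂/h₂ falls below the rate achievable on barnacles alone: E₂/h₂ = λE₁/(1 + λh₁).
Solve for λ: λE₁h₂ = E₂(1 + λh₁) → λ(E₁h₂ − E₂h₁) = E₂ → λ = E₂/(E₁h₂ − E₂h₁).
λ = 17/(18×41 − 17×23) = 17/347 = 0.04899 per s.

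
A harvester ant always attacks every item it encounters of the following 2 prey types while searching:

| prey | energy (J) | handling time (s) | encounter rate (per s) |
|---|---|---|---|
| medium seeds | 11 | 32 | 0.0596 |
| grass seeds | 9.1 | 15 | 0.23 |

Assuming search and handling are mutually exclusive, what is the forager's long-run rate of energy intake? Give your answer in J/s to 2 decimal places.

0.43 J/s

R = Σλ_iE_i / (1 + Σλ_ih_i)
Numerator: 0.0596×11 + 0.23×9.1 = 2.749
Denominator: 1 + 0.0596×32 + 0.23×15 = 6.357
R = 2.749/6.357 = 0.4324 J/s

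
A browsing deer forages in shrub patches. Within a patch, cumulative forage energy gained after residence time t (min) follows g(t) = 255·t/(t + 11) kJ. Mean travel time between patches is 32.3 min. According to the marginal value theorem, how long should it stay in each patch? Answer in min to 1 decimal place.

Optimal t* satisfies g'(t*) = g(t*)/(T + t*).
g'(t) = 255·11/(t + 11)². Setting 255·11/(t+11)² = 255t/[(t+11)(32.3+t)] gives 11(32.3+t) = t(t+11), so t² = 11×32.3 = 355.3.
t* = √355.3 = 18.85 min.

18.8 min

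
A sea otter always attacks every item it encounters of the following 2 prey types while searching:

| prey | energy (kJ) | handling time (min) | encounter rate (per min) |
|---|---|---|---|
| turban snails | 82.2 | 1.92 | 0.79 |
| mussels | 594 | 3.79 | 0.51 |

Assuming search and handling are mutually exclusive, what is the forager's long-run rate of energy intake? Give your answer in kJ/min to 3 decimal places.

R = (0.79×82.2 + 0.51×594) / (1 + 0.79×1.92 + 0.51×3.79) = 367.9/4.45 = 82.67 kJ/min.

82.675 kJ/min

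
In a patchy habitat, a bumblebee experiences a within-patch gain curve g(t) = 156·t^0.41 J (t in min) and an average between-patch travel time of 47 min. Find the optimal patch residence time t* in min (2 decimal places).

Optimal t* satisfies g'(t*) = g(t*)/(T + t*).
g'(t) = 0.41·156·t^-0.59. Setting 0.41·156·t^-0.59 = 156·t^0.41/(47+t) gives 0.41(47+t) = t, so 0.59·t = 0.41×47.
t* = 0.41×47/0.59 = 32.66 min.

32.66 min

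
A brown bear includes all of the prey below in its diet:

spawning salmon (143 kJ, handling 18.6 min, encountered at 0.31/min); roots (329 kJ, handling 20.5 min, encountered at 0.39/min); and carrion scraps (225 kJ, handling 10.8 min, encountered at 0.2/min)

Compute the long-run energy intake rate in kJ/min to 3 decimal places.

12.862 kJ/min

Energy encountered per unit search time: 0.31×143 + 0.39×329 + 0.2×225 = 217.6 kJ/min.
Handling time per unit search time: 0.31×18.6 + 0.39×20.5 + 0.2×10.8 = 15.92.
Rate = 217.6/(1 + 15.92) = 12.86 kJ/min.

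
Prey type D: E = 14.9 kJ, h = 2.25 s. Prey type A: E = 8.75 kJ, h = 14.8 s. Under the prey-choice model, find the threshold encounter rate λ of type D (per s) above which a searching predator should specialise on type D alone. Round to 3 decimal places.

0.044 per s

At the threshold, the rate on type D alone equals the profitability of type A: λ·14.9/(1 + λ·2.25) = 8.75/14.8 = 0.5912.
Rearranging, λ(14.9 − 0.5912×2.25) = 0.5912, so λ = 0.5912/13.57 = 0.04357 per s.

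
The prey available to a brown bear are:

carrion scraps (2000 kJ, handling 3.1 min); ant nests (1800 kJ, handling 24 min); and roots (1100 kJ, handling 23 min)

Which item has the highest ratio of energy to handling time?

In descending order of E/h:
carrion scraps: 2000/3.1 = 645 kJ/min
ant nests: 1800/24 = 75 kJ/min
roots: 1100/23 = 47.8 kJ/min

carrion scraps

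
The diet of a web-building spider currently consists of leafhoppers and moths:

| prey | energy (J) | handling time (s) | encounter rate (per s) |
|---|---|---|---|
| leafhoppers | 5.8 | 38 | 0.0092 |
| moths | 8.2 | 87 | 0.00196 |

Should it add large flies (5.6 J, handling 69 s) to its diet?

Yes

Intake rate on the current diet: R = (0.0092×5.8 + 0.00196×8.2) / (1 + 0.0092×38 + 0.00196×87) = 0.06943/1.52 = 0.04568 J/s.
large flies: E/h = 5.6/69 = 0.08116 J/s.
Since 0.08116 > R, including large flies increases the long-run rate.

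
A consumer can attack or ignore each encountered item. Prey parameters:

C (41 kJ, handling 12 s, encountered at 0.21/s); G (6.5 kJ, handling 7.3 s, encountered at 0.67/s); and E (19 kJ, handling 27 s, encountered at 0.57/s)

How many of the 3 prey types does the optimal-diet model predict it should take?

1

Rank by E/h (kJ/s): C 3.42, G 0.89, E 0.704. Include each in turn until the next type's E/h falls below the running intake rate.
Rate on top 1: 2.446. G: 0.89 < 2.446 → exclude; stop.
Optimal diet: C — 1 of 3 types.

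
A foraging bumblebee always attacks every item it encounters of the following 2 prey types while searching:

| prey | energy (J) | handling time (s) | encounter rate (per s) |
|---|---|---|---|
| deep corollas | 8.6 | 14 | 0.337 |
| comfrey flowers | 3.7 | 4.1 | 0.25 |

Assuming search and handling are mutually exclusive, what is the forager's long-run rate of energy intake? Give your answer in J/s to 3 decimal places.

R = (0.337×8.6 + 0.25×3.7) / (1 + 0.337×14 + 0.25×4.1) = 3.823/6.743 = 0.567 J/s.

0.567 J/s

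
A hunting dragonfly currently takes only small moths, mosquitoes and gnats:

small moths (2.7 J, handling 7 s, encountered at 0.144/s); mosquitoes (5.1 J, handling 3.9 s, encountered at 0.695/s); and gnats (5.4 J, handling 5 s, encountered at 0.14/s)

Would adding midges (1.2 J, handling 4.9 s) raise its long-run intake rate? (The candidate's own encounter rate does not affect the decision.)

No

Current rate: (0.144×2.7 + 0.695×5.1 + 0.14×5.4)/(1 + 0.144×7 + 0.695×3.9 + 0.14×5) = 0.8654 J/s.
Profitability of midges: 1.2/4.9 = 0.2449 J/s.
0.2449 < 0.8654, so adding midges would lower the average — exclude it.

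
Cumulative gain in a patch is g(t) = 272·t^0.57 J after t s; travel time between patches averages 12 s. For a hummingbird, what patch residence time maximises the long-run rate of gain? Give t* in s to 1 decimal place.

By the marginal value theorem, leave when the instantaneous gain rate g'(t) equals the habitat-wide average g(t)/(T + t).
g'(t) = 0.57·272·t^-0.43. Setting 0.57·272·t^-0.43 = 272·t^0.57/(12+t) gives 0.57(12+t) = t, so 0.43·t = 0.57×12.
t* = 0.57×12/0.43 = 15.91 s.

15.9 s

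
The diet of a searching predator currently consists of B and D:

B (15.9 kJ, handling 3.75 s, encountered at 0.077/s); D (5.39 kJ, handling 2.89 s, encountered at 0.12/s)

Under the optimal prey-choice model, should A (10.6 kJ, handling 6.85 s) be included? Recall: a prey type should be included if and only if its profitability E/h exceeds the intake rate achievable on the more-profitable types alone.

Current rate: (0.077×15.9 + 0.12×5.39)/(1 + 0.077×3.75 + 0.12×2.89) = 1.144 kJ/s.
Profitability of A: 10.6/6.85 = 1.547 kJ/s.
1.547 > 1.144, so adding A raises the average — include it.

Yes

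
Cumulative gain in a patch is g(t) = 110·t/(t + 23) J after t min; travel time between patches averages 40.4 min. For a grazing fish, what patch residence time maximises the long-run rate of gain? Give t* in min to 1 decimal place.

Optimal t* satisfies g'(t*) = g(t*)/(T + t*).
g'(t) = 110·23/(t + 23)². Setting 110·23/(t+23)² = 110t/[(t+23)(40.4+t)] gives 23(40.4+t) = t(t+23), so t² = 23×40.4 = 929.2.
t* = √929.2 = 30.48 min.

30.5 min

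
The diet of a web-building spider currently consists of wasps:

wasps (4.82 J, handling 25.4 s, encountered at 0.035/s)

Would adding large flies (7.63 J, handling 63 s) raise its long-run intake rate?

On wasps alone, R = ΣλE/(1+Σλh) = 0.1687/1.889 = 0.08931 J/s.
large flies: E/h = 7.63/63 = 0.1211 J/s.
0.1211 > 0.08931, so adding large flies raises the average — include it.

Yes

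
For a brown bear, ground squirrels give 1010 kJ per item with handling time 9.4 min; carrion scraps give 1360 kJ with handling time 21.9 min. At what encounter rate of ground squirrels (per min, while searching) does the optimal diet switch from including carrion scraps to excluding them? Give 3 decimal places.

0.146 per min

The zero-one rule: include carrion scraps iff E₂/h₂ > λE₁/(1+λh₁). Equality gives the switch point.
λE₁h₂ = E₂ + λE₂h₁ ⇒ λ = E₂/(E₁h₂ − E₂h₁) = 1360/(2.212e+04 − 1.278e+04) = 0.1457 per min.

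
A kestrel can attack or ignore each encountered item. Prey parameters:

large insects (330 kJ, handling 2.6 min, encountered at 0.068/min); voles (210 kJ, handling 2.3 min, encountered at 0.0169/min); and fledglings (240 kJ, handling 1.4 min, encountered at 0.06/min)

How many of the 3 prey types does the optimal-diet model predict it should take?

3

Profitabilities (E/h, kJ/min): fledglings 171, large insects 127, voles 91.3. Add prey in this order while the next type's profitability exceeds the intake rate on those already taken.
Rate on top 1: 13.28. large insects: 127 > 13.28 → include.
Rate on top 2: 29.22. voles: 91.3 > 29.22 → include.
Optimal diet: fledglings, large insects, voles — 3 of 3 types.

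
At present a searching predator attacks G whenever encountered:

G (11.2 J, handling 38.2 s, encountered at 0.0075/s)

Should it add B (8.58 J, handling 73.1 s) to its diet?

On G alone, R = ΣλE/(1+Σλh) = 0.084/1.286 = 0.06529 J/s.
Profitability of B: 8.58/73.1 = 0.1174 J/s.
0.1174 > 0.06529, so adding B raises the average — include it.

Yes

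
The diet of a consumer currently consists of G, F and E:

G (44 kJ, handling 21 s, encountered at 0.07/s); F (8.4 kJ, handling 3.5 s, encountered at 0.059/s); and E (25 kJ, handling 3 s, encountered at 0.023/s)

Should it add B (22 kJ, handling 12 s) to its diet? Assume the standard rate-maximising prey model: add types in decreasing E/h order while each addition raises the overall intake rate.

Current rate: (0.07×44 + 0.059×8.4 + 0.023×25)/(1 + 0.07×21 + 0.059×3.5 + 0.023×3) = 1.512 kJ/s.
B: E/h = 22/12 = 1.833 kJ/s.
Since 1.833 > R, including B increases the long-run rate.

Yes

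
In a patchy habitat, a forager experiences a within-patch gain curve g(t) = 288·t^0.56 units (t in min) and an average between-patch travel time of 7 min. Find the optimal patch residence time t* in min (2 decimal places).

8.91 min

Optimal t* satisfies g'(t*) = g(t*)/(T + t*).
g'(t) = 0.56·288·t^-0.44. Setting 0.56·288·t^-0.44 = 288·t^0.56/(7+t) gives 0.56(7+t) = t, so 0.44·t = 0.56×7.
t* = 0.56×7/0.44 = 8.909 min.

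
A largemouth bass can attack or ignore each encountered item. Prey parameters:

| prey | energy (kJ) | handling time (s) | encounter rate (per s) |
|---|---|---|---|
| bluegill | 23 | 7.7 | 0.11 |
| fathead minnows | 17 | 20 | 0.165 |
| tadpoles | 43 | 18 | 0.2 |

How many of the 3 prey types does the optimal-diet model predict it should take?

2

E/h in descending order: bluegill 2.99, tadpoles 2.39, fathead minnows 0.85 kJ/s. The optimal diet is the largest prefix of this list for which every included type satisfies E_i/h_i > R on the types above it.
Rate on top 1: 1.37. tadpoles: 2.39 > 1.37 → include.
Rate on top 2: 2.043. fathead minnows: 0.85 < 2.043 → exclude; stop.
Optimal diet: bluegill, tadpoles — 2 of 3 types.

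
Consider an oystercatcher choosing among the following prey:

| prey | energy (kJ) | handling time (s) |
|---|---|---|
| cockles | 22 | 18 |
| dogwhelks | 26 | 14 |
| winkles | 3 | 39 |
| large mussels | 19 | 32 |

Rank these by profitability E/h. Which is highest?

dogwhelks

In descending order of E/h:
dogwhelks: 26/14 = 1.86 kJ/s
cockles: 22/18 = 1.22 kJ/s
large mussels: 19/32 = 0.594 kJ/s
winkles: 3/39 = 0.0769 kJ/s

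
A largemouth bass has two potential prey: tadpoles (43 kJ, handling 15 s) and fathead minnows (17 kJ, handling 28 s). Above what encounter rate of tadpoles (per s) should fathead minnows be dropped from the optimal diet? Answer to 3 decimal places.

The zero-one rule: include fathead minnows iff E₂/h₂ > λE₁/(1+λh₁). Equality gives the switch point.
λE₁h₂ = E₂ + λE₂h₁ ⇒ λ = E₂/(E₁h₂ − E₂h₁) = 17/(1204 − 255) = 0.01791 per s.

0.018 per s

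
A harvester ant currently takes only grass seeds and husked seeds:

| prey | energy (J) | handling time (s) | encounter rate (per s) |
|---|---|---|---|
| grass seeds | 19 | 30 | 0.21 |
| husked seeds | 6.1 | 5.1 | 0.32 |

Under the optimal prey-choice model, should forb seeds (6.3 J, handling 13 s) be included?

No

Intake rate on the current diet: R = (0.21×19 + 0.32×6.1) / (1 + 0.21×30 + 0.32×5.1) = 5.942/8.932 = 0.6652 J/s.
Profitability of forb seeds: 6.3/13 = 0.4846 J/s.
Since 0.4846 < R, time spent handling forb seeds is better spent searching.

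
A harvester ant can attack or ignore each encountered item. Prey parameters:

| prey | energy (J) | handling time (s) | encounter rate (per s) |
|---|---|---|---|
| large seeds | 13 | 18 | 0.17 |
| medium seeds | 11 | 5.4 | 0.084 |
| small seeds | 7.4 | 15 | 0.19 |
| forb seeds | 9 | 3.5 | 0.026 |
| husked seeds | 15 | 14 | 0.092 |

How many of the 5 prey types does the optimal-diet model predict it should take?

3

E/h in descending order: forb seeds 2.57, medium seeds 2.04, husked seeds 1.07, large seeds 0.722, small seeds 0.493 J/s. The optimal diet is the largest prefix of this list for which every included type satisfies E_i/h_i > R on the types above it.
Rate on top 1: 0.2145. medium seeds: 2.04 > 0.2145 → include.
Rate on top 2: 0.7497. husked seeds: 1.07 > 0.7497 → include.
Rate on top 3: 0.896. large seeds: 0.722 < 0.896 → exclude; stop.
Optimal diet: forb seeds, medium seeds, husked seeds — 3 of 5 types.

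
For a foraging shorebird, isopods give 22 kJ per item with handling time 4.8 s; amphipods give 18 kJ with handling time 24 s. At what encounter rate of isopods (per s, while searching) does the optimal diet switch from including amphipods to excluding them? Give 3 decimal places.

The zero-one rule: include amphipods iff E₂/h₂ > λE₁/(1+λh₁). Equality gives the switch point.
λE₁h₂ = E₂ + λE₂h₁ ⇒ λ = E₂/(E₁h₂ − E₂h₁) = 18/(528 − 86.4) = 0.04076 per s.

0.041 per s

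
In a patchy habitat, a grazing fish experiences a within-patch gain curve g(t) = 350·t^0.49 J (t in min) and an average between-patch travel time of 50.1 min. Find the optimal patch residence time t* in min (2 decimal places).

By the marginal value theorem, leave when the instantaneous gain rate g'(t) equals the habitat-wide average g(t)/(T + t).
g'(t) = 0.49·350·t^-0.51. Setting 0.49·350·t^-0.51 = 350·t^0.49/(50.1+t) gives 0.49(50.1+t) = t, so 0.51·t = 0.49×50.1.
t* = 0.49×50.1/0.51 = 48.14 min.

48.14 min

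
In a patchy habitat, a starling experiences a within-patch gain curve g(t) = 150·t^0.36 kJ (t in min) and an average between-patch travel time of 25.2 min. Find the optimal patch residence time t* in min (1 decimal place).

By the marginal value theorem, leave when the instantaneous gain rate g'(t) equals the habitat-wide average g(t)/(T + t).
g'(t) = 0.36·150·t^-0.64. Setting 0.36·150·t^-0.64 = 150·t^0.36/(25.2+t) gives 0.36(25.2+t) = t, so 0.64·t = 0.36×25.2.
t* = 0.36×25.2/0.64 = 14.17 min.

14.2 min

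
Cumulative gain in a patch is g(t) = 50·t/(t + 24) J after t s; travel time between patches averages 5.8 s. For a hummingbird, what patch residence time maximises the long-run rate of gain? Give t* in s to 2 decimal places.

11.80 s

Optimal t* satisfies g'(t*) = g(t*)/(T + t*).
g'(t) = 50·24/(t + 24)². Setting 50·24/(t+24)² = 50t/[(t+24)(5.8+t)] gives 24(5.8+t) = t(t+24), so t² = 24×5.8 = 139.2.
t* = √139.2 = 11.8 s.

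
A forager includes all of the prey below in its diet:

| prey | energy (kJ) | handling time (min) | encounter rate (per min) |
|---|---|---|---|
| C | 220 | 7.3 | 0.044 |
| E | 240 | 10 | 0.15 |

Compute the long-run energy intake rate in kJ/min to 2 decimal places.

16.19 kJ/min

R = Σλ_iE_i / (1 + Σλ_ih_i)
Numerator: 0.044×220 + 0.15×240 = 45.68
Denominator: 1 + 0.044×7.3 + 0.15×10 = 2.821
R = 45.68/2.821 = 16.19 kJ/min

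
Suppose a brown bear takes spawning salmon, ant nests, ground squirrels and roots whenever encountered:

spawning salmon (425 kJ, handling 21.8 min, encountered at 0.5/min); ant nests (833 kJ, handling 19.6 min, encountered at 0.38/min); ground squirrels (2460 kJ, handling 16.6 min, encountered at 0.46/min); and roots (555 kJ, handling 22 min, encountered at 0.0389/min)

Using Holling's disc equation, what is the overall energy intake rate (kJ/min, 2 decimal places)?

60.43 kJ/min

R = Σλ_iE_i / (1 + Σλ_ih_i)
Numerator: 0.5×425 + 0.38×833 + 0.46×2460 + 0.0389×555 = 1682
Denominator: 1 + 0.5×21.8 + 0.38×19.6 + 0.46×16.6 + 0.0389×22 = 27.84
R = 1682/27.84 = 60.43 kJ/min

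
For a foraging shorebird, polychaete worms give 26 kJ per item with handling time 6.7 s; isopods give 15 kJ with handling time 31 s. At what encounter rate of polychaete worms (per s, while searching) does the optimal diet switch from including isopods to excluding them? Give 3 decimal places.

0.021 per s

At the threshold, the rate on polychaete worms alone equals the profitability of isopods: λ·26/(1 + λ·6.7) = 15/31 = 0.4839.
Rearranging, λ(26 − 0.4839×6.7) = 0.4839, so λ = 0.4839/22.76 = 0.02126 per s.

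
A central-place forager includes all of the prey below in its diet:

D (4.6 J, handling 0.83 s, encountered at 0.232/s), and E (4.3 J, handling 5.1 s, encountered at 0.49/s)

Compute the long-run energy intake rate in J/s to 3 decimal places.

R = Σλ_iE_i / (1 + Σλ_ih_i)
Numerator: 0.232×4.6 + 0.49×4.3 = 3.174
Denominator: 1 + 0.232×0.83 + 0.49×5.1 = 3.692
R = 3.174/3.692 = 0.8599 J/s

0.860 J/s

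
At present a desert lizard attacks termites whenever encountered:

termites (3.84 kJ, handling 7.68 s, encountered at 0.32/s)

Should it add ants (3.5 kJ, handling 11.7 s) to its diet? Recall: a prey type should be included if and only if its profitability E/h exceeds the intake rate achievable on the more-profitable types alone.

Current rate: (0.32×3.84)/(1 + 0.32×7.68) = 0.3554 kJ/s.
Profitability of ants: 3.5/11.7 = 0.2991 kJ/s.
0.2991 < 0.3554, so adding ants would lower the average — exclude it.

No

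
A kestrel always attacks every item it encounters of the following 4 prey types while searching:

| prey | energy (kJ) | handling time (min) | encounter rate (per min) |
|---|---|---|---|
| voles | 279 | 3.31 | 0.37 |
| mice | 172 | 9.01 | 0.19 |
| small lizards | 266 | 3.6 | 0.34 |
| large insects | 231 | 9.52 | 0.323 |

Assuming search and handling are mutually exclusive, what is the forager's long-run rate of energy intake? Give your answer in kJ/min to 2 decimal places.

Energy encountered per unit search time: 0.37×279 + 0.19×172 + 0.34×266 + 0.323×231 = 301 kJ/min.
Handling time per unit search time: 0.37×3.31 + 0.19×9.01 + 0.34×3.6 + 0.323×9.52 = 7.236.
Rate = 301/(1 + 7.236) = 36.54 kJ/min.

36.54 kJ/min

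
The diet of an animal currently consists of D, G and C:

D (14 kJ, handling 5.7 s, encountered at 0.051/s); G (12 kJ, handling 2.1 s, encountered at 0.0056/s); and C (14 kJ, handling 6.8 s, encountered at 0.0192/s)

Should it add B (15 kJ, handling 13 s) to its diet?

On D, G and C alone, R = ΣλE/(1+Σλh) = 1.05/1.433 = 0.7327 kJ/s.
B: E/h = 15/13 = 1.154 kJ/s.
1.154 > 0.7327, so adding B raises the average — include it.

Yes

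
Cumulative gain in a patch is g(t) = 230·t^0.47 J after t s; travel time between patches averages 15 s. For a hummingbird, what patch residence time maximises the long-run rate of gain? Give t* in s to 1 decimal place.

13.3 s

By the marginal value theorem, leave when the instantaneous gain rate g'(t) equals the habitat-wide average g(t)/(T + t).
g'(t) = 0.47·230·t^-0.53. Setting 0.47·230·t^-0.53 = 230·t^0.47/(15+t) gives 0.47(15+t) = t, so 0.53·t = 0.47×15.
t* = 0.47×15/0.53 = 13.3 s.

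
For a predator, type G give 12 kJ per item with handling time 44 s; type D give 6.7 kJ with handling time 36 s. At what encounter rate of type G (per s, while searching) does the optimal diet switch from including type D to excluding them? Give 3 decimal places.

Drop type D once their profitability E₂/h₂ falls below the rate achievable on type G alone: E₂/h₂ = λE₁/(1 + λh₁).
Solve for λ: λE₁h₂ = E₂(1 + λh₁) → λ(E₁h₂ − E₂h₁) = E₂ → λ = E₂/(E₁h₂ − E₂h₁).
λ = 6.7/(12×36 − 6.7×44) = 6.7/137.2 = 0.04883 per s.

0.049 per s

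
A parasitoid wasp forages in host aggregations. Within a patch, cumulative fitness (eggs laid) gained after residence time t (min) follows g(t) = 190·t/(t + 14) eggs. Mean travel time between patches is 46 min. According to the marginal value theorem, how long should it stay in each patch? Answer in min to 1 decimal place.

25.4 min

By the marginal value theorem, leave when the instantaneous gain rate g'(t) equals the habitat-wide average g(t)/(T + t).
g'(t) = 190·14/(t + 14)². Setting 190·14/(t+14)² = 190t/[(t+14)(46+t)] gives 14(46+t) = t(t+14), so t² = 14×46 = 644.
t* = √644 = 25.38 min.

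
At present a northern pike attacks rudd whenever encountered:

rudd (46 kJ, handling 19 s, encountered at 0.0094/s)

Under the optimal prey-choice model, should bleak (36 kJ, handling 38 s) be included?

Intake rate on the current diet: R = (0.0094×46) / (1 + 0.0094×19) = 0.4324/1.179 = 0.3669 kJ/s.
bleak: E/h = 36/38 = 0.9474 kJ/s.
0.9474 > 0.3669, so adding bleak raises the average — include it.

Yes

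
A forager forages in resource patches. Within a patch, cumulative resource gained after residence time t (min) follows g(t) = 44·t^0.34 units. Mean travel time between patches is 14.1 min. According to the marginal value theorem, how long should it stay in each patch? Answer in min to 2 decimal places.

7.26 min

Optimal t* satisfies g'(t*) = g(t*)/(T + t*).
g'(t) = 0.34·44·t^-0.66. Setting 0.34·44·t^-0.66 = 44·t^0.34/(14.1+t) gives 0.34(14.1+t) = t, so 0.66·t = 0.34×14.1.
t* = 0.34×14.1/0.66 = 7.264 min.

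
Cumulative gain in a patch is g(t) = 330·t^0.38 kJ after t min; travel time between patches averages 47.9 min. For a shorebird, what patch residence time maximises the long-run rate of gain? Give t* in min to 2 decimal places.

29.36 min

By the marginal value theorem, leave when the instantaneous gain rate g'(t) equals the habitat-wide average g(t)/(T + t).
g'(t) = 0.38·330·t^-0.62. Setting 0.38·330·t^-0.62 = 330·t^0.38/(47.9+t) gives 0.38(47.9+t) = t, so 0.62·t = 0.38×47.9.
t* = 0.38×47.9/0.62 = 29.36 min.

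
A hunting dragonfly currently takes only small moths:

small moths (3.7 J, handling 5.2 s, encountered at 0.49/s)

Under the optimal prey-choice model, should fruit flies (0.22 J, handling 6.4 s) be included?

Intake rate on the current diet: R = (0.49×3.7) / (1 + 0.49×5.2) = 1.813/3.548 = 0.511 J/s.
Profitability of fruit flies: 0.22/6.4 = 0.03437 J/s.
0.03437 < 0.511, so adding fruit flies would lower the average — exclude it.

No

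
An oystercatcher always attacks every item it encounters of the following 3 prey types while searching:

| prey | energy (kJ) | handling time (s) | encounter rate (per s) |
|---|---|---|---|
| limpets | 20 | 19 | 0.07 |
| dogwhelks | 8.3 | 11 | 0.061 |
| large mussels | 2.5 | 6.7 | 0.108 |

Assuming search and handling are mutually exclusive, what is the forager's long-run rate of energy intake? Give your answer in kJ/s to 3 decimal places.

R = Σλ_iE_i / (1 + Σλ_ih_i)
Numerator: 0.07×20 + 0.061×8.3 + 0.108×2.5 = 2.176
Denominator: 1 + 0.07×19 + 0.061×11 + 0.108×6.7 = 3.725
R = 2.176/3.725 = 0.5843 kJ/s

0.584 kJ/s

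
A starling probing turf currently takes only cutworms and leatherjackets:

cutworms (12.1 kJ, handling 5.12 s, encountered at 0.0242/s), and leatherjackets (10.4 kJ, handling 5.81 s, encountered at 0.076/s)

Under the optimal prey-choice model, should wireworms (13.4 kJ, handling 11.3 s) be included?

Yes

Intake rate on the current diet: R = (0.0242×12.1 + 0.076×10.4) / (1 + 0.0242×5.12 + 0.076×5.81) = 1.083/1.565 = 0.6919 kJ/s.
Profitability of wireworms: 13.4/11.3 = 1.186 kJ/s.
1.186 > 0.6919, so adding wireworms raises the average — include it.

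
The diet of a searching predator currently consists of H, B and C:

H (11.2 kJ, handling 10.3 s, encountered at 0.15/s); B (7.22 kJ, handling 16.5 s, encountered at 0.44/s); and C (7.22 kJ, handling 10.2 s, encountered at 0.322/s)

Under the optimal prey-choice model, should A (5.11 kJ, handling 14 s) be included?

On H, B and C alone, R = ΣλE/(1+Σλh) = 7.182/13.09 = 0.5487 kJ/s.
A: E/h = 5.11/14 = 0.365 kJ/s.
Since 0.365 < R, time spent handling A is better spent searching.

No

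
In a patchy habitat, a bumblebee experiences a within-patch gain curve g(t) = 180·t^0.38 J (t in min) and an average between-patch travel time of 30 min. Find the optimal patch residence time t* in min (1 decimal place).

By the marginal value theorem, leave when the instantaneous gain rate g'(t) equals the habitat-wide average g(t)/(T + t).
g'(t) = 0.38·180·t^-0.62. Setting 0.38·180·t^-0.62 = 180·t^0.38/(30+t) gives 0.38(30+t) = t, so 0.62·t = 0.38×30.
t* = 0.38×30/0.62 = 18.39 min.

18.4 min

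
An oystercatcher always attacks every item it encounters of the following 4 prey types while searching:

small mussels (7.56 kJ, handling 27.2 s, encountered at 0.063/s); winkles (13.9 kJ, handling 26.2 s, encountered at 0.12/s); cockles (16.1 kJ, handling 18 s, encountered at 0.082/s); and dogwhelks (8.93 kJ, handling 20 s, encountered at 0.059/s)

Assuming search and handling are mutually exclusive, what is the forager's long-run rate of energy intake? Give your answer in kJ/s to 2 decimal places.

0.47 kJ/s

R = Σλ_iE_i / (1 + Σλ_ih_i)
Numerator: 0.063×7.56 + 0.12×13.9 + 0.082×16.1 + 0.059×8.93 = 3.991
Denominator: 1 + 0.063×27.2 + 0.12×26.2 + 0.082×18 + 0.059×20 = 8.514
R = 3.991/8.514 = 0.4688 kJ/s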